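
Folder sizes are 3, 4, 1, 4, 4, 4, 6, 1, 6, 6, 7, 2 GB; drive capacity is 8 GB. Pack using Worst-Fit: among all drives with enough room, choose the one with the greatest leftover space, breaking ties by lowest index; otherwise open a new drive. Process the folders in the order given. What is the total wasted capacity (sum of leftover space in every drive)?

3 GB → drive 1 (remaining 5 GB)
4 GB → drive 1 (remaining 1 GB)
1 GB → drive 1 (remaining 0 GB)
4 GB → drive 2 (remaining 4 GB)
4 GB → drive 2 (remaining 0 GB)
4 GB → drive 3 (remaining 4 GB)
6 GB → drive 4 (remaining 2 GB)
1 GB → drive 3 (remaining 3 GB)
6 GB → drive 5 (remaining 2 GB)
6 GB → drive 6 (remaining 2 GB)
7 GB → drive 7 (remaining 1 GB)
2 GB → drive 3 (remaining 1 GB)
7 drives × 8 GB = 56 GB; used 48 GB; unused 8 GB.

8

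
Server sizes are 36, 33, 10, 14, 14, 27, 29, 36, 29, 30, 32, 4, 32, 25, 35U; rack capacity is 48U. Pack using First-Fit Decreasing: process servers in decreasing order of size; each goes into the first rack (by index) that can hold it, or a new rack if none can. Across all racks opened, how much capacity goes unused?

142

Sorted descending: 36, 36, 35, 33, 32, 32, 30, 29, 29, 27, 25, 14, 14, 10, 4.
Put 36U in rack 1; 12U remain.
Put 36U in rack 2; 12U remain.
Put 35U in rack 3; 13U remain.
Put 33U in rack 4; 15U remain.
Put 32U in rack 5; 16U remain.
Put 32U in rack 6; 16U remain.
Put 30U in rack 7; 18U remain.
Put 29U in rack 8; 19U remain.
Put 29U in rack 9; 19U remain.
Put 27U in rack 10; 21U remain.
Put 25U in rack 11; 23U remain.
Put 14U in rack 4; 1U remain.
Put 14U in rack 5; 2U remain.
Put 10U in rack 1; 2U remain.
Put 4U in rack 2; 8U remain.
11 racks × 48U = 528U; used 386U; unused 142U.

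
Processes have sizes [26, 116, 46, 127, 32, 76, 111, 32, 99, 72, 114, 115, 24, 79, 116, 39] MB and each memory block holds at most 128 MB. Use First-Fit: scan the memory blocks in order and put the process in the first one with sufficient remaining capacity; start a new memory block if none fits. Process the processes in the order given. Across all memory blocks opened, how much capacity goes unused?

26 MB → memory block 1 (remaining 102 MB)
116 MB → memory block 2 (remaining 12 MB)
46 MB → memory block 1 (remaining 56 MB)
127 MB → memory block 3 (remaining 1 MB)
32 MB → memory block 1 (remaining 24 MB)
76 MB → memory block 4 (remaining 52 MB)
111 MB → memory block 5 (remaining 17 MB)
32 MB → memory block 4 (remaining 20 MB)
99 MB → memory block 6 (remaining 29 MB)
72 MB → memory block 7 (remaining 56 MB)
114 MB → memory block 8 (remaining 14 MB)
115 MB → memory block 9 (remaining 13 MB)
24 MB → memory block 1 (remaining 0 MB)
79 MB → memory block 10 (remaining 49 MB)
116 MB → memory block 11 (remaining 12 MB)
39 MB → memory block 7 (remaining 17 MB)
11 memory blocks × 128 MB = 1408 MB; used 1224 MB; unused 184 MB.

184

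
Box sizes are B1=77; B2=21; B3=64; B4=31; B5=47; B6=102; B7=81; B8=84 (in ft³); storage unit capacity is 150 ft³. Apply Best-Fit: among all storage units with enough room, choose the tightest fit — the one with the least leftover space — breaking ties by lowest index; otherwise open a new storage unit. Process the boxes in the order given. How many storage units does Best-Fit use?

storage unit 1: place B1 (77 ft³), 73 ft³ left
storage unit 1: place B2 (21 ft³), 52 ft³ left
storage unit 2: place B3 (64 ft³), 86 ft³ left
storage unit 1: place B4 (31 ft³), 21 ft³ left
storage unit 2: place B5 (47 ft³), 39 ft³ left
storage unit 3: place B6 (102 ft³), 48 ft³ left
storage unit 4: place B7 (81 ft³), 69 ft³ left
storage unit 5: place B8 (84 ft³), 66 ft³ left
Final storage units: [77,21,31] [64,47] [102] [81] [84].

5 storage units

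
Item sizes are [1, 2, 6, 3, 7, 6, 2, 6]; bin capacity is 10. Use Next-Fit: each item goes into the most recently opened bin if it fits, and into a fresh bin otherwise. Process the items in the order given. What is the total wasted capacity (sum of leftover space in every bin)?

bin 1: place 1, 9 left
bin 1: place 2, 7 left
bin 1: place 6, 1 left
bin 2: place 3, 7 left
bin 2: place 7, 0 left
bin 3: place 6, 4 left
bin 3: place 2, 2 left
bin 4: place 6, 4 left
4 bins × 10 = 40; used 33; unused 7.

7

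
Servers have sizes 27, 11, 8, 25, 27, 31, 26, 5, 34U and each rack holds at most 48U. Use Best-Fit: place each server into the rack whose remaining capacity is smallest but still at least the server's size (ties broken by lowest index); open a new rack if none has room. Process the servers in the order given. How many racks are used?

rack 1: place 27U, 21U left
rack 1: place 11U, 10U left
rack 1: place 8U, 2U left
rack 2: place 25U, 23U left
rack 3: place 27U, 21U left
rack 4: place 31U, 17U left
rack 5: place 26U, 22U left
rack 4: place 5U, 12U left
rack 6: place 34U, 14U left

6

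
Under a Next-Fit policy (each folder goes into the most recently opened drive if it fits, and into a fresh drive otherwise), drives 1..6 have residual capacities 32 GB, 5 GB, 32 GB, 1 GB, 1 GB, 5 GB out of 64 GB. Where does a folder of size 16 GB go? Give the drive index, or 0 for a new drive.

Next-Fit only looks at drive 6, which has 5 GB free.
16 GB does not fit, so a new drive is opened.

0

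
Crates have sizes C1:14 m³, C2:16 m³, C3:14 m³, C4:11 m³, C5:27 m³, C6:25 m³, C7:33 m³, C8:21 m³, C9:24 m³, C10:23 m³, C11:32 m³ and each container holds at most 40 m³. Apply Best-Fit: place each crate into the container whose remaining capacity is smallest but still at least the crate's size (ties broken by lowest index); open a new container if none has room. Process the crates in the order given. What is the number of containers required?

C1 (14 m³) → container 1 (remaining 26 m³)
C2 (16 m³) → container 1 (remaining 10 m³)
C3 (14 m³) → container 2 (remaining 26 m³)
C4 (11 m³) → container 2 (remaining 15 m³)
C5 (27 m³) → container 3 (remaining 13 m³)
C6 (25 m³) → container 4 (remaining 15 m³)
C7 (33 m³) → container 5 (remaining 7 m³)
C8 (21 m³) → container 6 (remaining 19 m³)
C9 (24 m³) → container 7 (remaining 16 m³)
C10 (23 m³) → container 8 (remaining 17 m³)
C11 (32 m³) → container 9 (remaining 8 m³)
Final containers: [14,16] [14,11] [27] [25] [33] [21] [24] [23] [32].

9 containers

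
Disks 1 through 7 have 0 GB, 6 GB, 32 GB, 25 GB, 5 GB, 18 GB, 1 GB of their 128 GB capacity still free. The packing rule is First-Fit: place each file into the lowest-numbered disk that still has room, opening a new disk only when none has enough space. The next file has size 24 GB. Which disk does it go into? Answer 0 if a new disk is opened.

Disks with room: disk 3 (32 GB), disk 4 (25 GB).
The first with room is disk 3.

3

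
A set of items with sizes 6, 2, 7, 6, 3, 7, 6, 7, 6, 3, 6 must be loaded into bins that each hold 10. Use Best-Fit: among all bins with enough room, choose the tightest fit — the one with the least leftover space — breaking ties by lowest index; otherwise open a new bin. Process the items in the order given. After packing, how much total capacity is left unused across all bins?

21

bin 1: place 6, 4 left
bin 1: place 2, 2 left
bin 2: place 7, 3 left
bin 3: place 6, 4 left
bin 2: place 3, 0 left
bin 4: place 7, 3 left
bin 5: place 6, 4 left
bin 6: place 7, 3 left
bin 7: place 6, 4 left
bin 4: place 3, 0 left
bin 8: place 6, 4 left
8 bins × 10 = 80; used 59; unused 21.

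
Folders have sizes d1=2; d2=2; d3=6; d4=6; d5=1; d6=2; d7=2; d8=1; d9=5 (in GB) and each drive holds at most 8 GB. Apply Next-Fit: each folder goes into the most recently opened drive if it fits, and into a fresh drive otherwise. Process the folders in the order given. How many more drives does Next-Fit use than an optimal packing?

1

Next-Fit: [2,2] [6] [6,1] [2,2,1] [5] → 5 drives.
Total size 27 GB; any packing needs at least ⌈27/8⌉ = 4 drives.
An optimal packing achieves that bound: [6,2] [6,2] [5,2,1] [2,1] → 4 drives.
Excess: 5 − 4 = 1.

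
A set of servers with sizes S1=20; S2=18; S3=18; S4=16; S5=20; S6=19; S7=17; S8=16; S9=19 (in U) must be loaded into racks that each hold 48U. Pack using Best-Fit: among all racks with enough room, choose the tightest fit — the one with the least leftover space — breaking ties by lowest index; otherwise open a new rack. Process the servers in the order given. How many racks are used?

S1 (20U) → rack 1 (remaining 28U)
S2 (18U) → rack 1 (remaining 10U)
S3 (18U) → rack 2 (remaining 30U)
S4 (16U) → rack 2 (remaining 14U)
S5 (20U) → rack 3 (remaining 28U)
S6 (19U) → rack 3 (remaining 9U)
S7 (17U) → rack 4 (remaining 31U)
S8 (16U) → rack 4 (remaining 15U)
S9 (19U) → rack 5 (remaining 29U)

5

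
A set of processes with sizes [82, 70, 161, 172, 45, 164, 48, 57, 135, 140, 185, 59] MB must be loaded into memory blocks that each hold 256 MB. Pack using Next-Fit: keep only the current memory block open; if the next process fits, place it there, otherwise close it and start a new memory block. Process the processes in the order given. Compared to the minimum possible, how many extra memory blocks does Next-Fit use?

Next-Fit: [82,70] [161] [172,45] [164,48] [57,135] [140] [185,59] → 7 memory blocks.
Total size 1318 MB; any packing needs at least ⌈1318/256⌉ = 6 memory blocks.
An optimal packing achieves that bound: [185,70] [172,82] [164,59] [161,57] [140,48,45] [135] → 6 memory blocks.
Excess: 7 − 6 = 1.

1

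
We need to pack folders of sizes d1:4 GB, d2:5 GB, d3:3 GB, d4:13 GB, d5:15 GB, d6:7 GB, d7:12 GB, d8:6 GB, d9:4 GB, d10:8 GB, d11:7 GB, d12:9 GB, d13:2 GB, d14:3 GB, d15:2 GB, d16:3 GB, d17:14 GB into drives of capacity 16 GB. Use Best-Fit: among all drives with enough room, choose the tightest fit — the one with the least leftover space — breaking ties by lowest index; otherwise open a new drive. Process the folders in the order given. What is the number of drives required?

Put d1 (4 GB) in drive 1; 12 GB remain.
Put d2 (5 GB) in drive 1; 7 GB remain.
Put d3 (3 GB) in drive 1; 4 GB remain.
Put d4 (13 GB) in drive 2; 3 GB remain.
Put d5 (15 GB) in drive 3; 1 GB remain.
Put d6 (7 GB) in drive 4; 9 GB remain.
Put d7 (12 GB) in drive 5; 4 GB remain.
Put d8 (6 GB) in drive 4; 3 GB remain.
Put d9 (4 GB) in drive 1; 0 GB remain.
Put d10 (8 GB) in drive 6; 8 GB remain.
Put d11 (7 GB) in drive 6; 1 GB remain.
Put d12 (9 GB) in drive 7; 7 GB remain.
Put d13 (2 GB) in drive 2; 1 GB remain.
Put d14 (3 GB) in drive 4; 0 GB remain.
Put d15 (2 GB) in drive 5; 2 GB remain.
Put d16 (3 GB) in drive 7; 4 GB remain.
Put d17 (14 GB) in drive 8; 2 GB remain.
Final drives: [4,5,3,4] [13,2] [15] [7,6,3] [12,2] [8,7] [9,3] [14].

8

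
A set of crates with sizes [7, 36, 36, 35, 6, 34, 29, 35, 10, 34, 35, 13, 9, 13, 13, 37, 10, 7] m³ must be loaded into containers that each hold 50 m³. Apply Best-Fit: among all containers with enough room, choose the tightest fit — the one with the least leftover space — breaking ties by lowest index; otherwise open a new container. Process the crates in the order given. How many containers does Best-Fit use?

9 containers

7 m³ → container 1 (remaining 43 m³)
36 m³ → container 1 (remaining 7 m³)
36 m³ → container 2 (remaining 14 m³)
35 m³ → container 3 (remaining 15 m³)
6 m³ → container 1 (remaining 1 m³)
34 m³ → container 4 (remaining 16 m³)
29 m³ → container 5 (remaining 21 m³)
35 m³ → container 6 (remaining 15 m³)
10 m³ → container 2 (remaining 4 m³)
34 m³ → container 7 (remaining 16 m³)
35 m³ → container 8 (remaining 15 m³)
13 m³ → container 3 (remaining 2 m³)
9 m³ → container 6 (remaining 6 m³)
13 m³ → container 8 (remaining 2 m³)
13 m³ → container 4 (remaining 3 m³)
37 m³ → container 9 (remaining 13 m³)
10 m³ → container 9 (remaining 3 m³)
7 m³ → container 7 (remaining 9 m³)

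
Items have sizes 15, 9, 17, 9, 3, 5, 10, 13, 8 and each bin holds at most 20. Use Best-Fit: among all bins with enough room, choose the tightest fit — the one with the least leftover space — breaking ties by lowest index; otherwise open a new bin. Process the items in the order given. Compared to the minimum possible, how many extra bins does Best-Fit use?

0

Best-Fit: [15,5] [9,9] [17,3] [10,8] [13] → 5 bins.
Total size 89; any packing needs at least ⌈89/20⌉ = 5 bins.
So 5 is already optimal.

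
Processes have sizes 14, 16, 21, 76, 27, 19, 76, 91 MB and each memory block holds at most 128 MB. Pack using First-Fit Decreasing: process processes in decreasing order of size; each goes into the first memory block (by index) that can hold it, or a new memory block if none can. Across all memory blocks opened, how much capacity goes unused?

Sorted descending: 91, 76, 76, 27, 21, 19, 16, 14.
Put 91 MB in memory block 1; 37 MB remain.
Put 76 MB in memory block 2; 52 MB remain.
Put 76 MB in memory block 3; 52 MB remain.
Put 27 MB in memory block 1; 10 MB remain.
Put 21 MB in memory block 2; 31 MB remain.
Put 19 MB in memory block 2; 12 MB remain.
Put 16 MB in memory block 3; 36 MB remain.
Put 14 MB in memory block 3; 22 MB remain.
3 memory blocks × 128 MB = 384 MB; used 340 MB; unused 44 MB.

44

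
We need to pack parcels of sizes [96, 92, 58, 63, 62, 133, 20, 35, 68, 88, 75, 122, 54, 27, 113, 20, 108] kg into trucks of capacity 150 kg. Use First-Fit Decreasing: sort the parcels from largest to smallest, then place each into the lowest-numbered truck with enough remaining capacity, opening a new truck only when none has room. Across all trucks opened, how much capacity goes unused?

116

Sorted descending: 133, 122, 113, 108, 96, 92, 88, 75, 68, 63, 62, 58, 54, 35, 27, 20, 20.
133 kg → truck 1 (remaining 17 kg)
122 kg → truck 2 (remaining 28 kg)
113 kg → truck 3 (remaining 37 kg)
108 kg → truck 4 (remaining 42 kg)
96 kg → truck 5 (remaining 54 kg)
92 kg → truck 6 (remaining 58 kg)
88 kg → truck 7 (remaining 62 kg)
75 kg → truck 8 (remaining 75 kg)
68 kg → truck 8 (remaining 7 kg)
63 kg → truck 9 (remaining 87 kg)
62 kg → truck 7 (remaining 0 kg)
58 kg → truck 6 (remaining 0 kg)
54 kg → truck 5 (remaining 0 kg)
35 kg → truck 3 (remaining 2 kg)
27 kg → truck 2 (remaining 1 kg)
20 kg → truck 4 (remaining 22 kg)
20 kg → truck 4 (remaining 2 kg)
9 trucks × 150 kg = 1350 kg; used 1234 kg; unused 116 kg.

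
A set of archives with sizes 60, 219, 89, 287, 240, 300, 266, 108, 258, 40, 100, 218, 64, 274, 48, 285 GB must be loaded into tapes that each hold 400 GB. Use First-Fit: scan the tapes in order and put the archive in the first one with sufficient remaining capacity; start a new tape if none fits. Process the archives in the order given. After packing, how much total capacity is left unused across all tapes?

Put 60 GB in tape 1; 340 GB remain.
Put 219 GB in tape 1; 121 GB remain.
Put 89 GB in tape 1; 32 GB remain.
Put 287 GB in tape 2; 113 GB remain.
Put 240 GB in tape 3; 160 GB remain.
Put 300 GB in tape 4; 100 GB remain.
Put 266 GB in tape 5; 134 GB remain.
Put 108 GB in tape 2; 5 GB remain.
Put 258 GB in tape 6; 142 GB remain.
Put 40 GB in tape 3; 120 GB remain.
Put 100 GB in tape 3; 20 GB remain.
Put 218 GB in tape 7; 182 GB remain.
Put 64 GB in tape 4; 36 GB remain.
Put 274 GB in tape 8; 126 GB remain.
Put 48 GB in tape 5; 86 GB remain.
Put 285 GB in tape 9; 115 GB remain.
9 tapes × 400 GB = 3600 GB; used 2856 GB; unused 744 GB.

744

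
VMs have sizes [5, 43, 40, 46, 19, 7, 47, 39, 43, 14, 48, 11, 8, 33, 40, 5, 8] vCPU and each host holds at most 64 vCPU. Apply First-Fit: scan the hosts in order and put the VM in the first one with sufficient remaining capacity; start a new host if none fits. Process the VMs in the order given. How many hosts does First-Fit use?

Put 5 vCPU in host 1; 59 vCPU remain.
Put 43 vCPU in host 1; 16 vCPU remain.
Put 40 vCPU in host 2; 24 vCPU remain.
Put 46 vCPU in host 3; 18 vCPU remain.
Put 19 vCPU in host 2; 5 vCPU remain.
Put 7 vCPU in host 1; 9 vCPU remain.
Put 47 vCPU in host 4; 17 vCPU remain.
Put 39 vCPU in host 5; 25 vCPU remain.
Put 43 vCPU in host 6; 21 vCPU remain.
Put 14 vCPU in host 3; 4 vCPU remain.
Put 48 vCPU in host 7; 16 vCPU remain.
Put 11 vCPU in host 4; 6 vCPU remain.
Put 8 vCPU in host 1; 1 vCPU remain.
Put 33 vCPU in host 8; 31 vCPU remain.
Put 40 vCPU in host 9; 24 vCPU remain.
Put 5 vCPU in host 2; 0 vCPU remain.
Put 8 vCPU in host 5; 17 vCPU remain.
Final hosts: [5,43,7,8] [40,19,5] [46,14] [47,11] [39,8] [43] [48] [33] [40].

9 hosts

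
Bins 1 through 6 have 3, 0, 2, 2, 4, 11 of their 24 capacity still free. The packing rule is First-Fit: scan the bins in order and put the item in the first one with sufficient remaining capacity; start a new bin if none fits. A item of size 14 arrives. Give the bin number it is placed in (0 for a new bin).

No bin has ≥ 14 free, so a new bin is opened.

0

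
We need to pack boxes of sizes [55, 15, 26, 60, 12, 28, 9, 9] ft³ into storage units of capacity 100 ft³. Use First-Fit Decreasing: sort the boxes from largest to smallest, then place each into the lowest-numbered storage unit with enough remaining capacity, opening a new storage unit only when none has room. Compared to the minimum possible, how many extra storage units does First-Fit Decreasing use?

0

First-Fit Decreasing: [60,28,12] [55,26,15] [9,9] → 3 storage units.
Total size 214 ft³; any packing needs at least ⌈214/100⌉ = 3 storage units.
So 3 is already optimal.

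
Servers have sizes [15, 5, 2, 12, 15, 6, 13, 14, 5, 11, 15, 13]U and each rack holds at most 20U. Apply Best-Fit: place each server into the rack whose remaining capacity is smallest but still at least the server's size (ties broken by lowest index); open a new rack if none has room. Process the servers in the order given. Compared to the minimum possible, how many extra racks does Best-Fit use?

0

Best-Fit: [15,5] [2,12,6] [15,5] [13] [14] [11] [15] [13] → 8 racks.
8 servers exceed 10U (half the capacity), and no two of those can share a rack, so at least 8 racks are needed.
So 8 is already optimal.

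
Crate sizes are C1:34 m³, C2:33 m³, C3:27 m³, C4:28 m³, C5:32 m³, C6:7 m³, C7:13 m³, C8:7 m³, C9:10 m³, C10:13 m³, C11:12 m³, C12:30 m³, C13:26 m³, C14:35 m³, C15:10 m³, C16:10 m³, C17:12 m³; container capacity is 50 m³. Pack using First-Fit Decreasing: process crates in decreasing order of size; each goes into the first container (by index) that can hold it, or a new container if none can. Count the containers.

8

Sorted descending: 35, 34, 33, 32, 30, 28, 27, 26, 13, 13, 12, 12, 10, 10, 10, 7, 7.
35 m³ → container 1 (remaining 15 m³)
34 m³ → container 2 (remaining 16 m³)
33 m³ → container 3 (remaining 17 m³)
32 m³ → container 4 (remaining 18 m³)
30 m³ → container 5 (remaining 20 m³)
28 m³ → container 6 (remaining 22 m³)
27 m³ → container 7 (remaining 23 m³)
26 m³ → container 8 (remaining 24 m³)
13 m³ → container 1 (remaining 2 m³)
13 m³ → container 2 (remaining 3 m³)
12 m³ → container 3 (remaining 5 m³)
12 m³ → container 4 (remaining 6 m³)
10 m³ → container 5 (remaining 10 m³)
10 m³ → container 5 (remaining 0 m³)
10 m³ → container 6 (remaining 12 m³)
7 m³ → container 6 (remaining 5 m³)
7 m³ → container 7 (remaining 16 m³)
Final containers: [35,13] [34,13] [33,12] [32,12] [30,10,10] [28,10,7] [27,7] [26].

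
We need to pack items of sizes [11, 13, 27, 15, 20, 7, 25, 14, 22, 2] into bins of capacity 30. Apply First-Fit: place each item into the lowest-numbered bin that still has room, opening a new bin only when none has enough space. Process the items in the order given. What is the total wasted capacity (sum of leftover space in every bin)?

54

Put 11 in bin 1; 19 remain.
Put 13 in bin 1; 6 remain.
Put 27 in bin 2; 3 remain.
Put 15 in bin 3; 15 remain.
Put 20 in bin 4; 10 remain.
Put 7 in bin 3; 8 remain.
Put 25 in bin 5; 5 remain.
Put 14 in bin 6; 16 remain.
Put 22 in bin 7; 8 remain.
Put 2 in bin 1; 4 remain.
7 bins × 30 = 210; used 156; unused 54.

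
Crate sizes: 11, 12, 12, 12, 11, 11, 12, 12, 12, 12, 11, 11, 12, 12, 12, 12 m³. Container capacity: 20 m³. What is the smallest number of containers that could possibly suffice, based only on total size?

10

Total size = 11 + 12 + 12 + 12 + 11 + 11 + 12 + 12 + 12 + 12 + 11 + 11 + 12 + 12 + 12 + 12 = 187 m³.
⌈187 / 20⌉ = 10.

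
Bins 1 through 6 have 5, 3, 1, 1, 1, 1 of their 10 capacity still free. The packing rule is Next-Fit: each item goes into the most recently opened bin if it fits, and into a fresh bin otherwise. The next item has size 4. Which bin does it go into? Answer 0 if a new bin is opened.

Next-Fit only looks at bin 6, which has 1 free.
4 does not fit, so a new bin is opened.

0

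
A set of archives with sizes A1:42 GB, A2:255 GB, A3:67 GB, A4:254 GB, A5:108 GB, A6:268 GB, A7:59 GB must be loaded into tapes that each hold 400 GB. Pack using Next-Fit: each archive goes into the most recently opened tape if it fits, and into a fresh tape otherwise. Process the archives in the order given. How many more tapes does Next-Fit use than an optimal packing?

Next-Fit: [42,255,67] [254,108] [268,59] → 3 tapes.
Total size 1053 GB; any packing needs at least ⌈1053/400⌉ = 3 tapes.
So 3 is already optimal.

0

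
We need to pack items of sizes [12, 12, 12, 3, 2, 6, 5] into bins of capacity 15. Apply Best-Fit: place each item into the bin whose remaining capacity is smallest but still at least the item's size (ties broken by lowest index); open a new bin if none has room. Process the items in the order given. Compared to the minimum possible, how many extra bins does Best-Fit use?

Best-Fit: [12,3] [12,2] [12] [6,5] → 4 bins.
Total size 52; any packing needs at least ⌈52/15⌉ = 4 bins.
So 4 is already optimal.

0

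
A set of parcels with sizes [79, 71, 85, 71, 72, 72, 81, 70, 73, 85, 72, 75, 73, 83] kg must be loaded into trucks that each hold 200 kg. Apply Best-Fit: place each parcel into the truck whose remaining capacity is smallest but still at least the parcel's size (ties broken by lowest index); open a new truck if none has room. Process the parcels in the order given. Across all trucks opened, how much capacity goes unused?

338

Put 79 kg in truck 1; 121 kg remain.
Put 71 kg in truck 1; 50 kg remain.
Put 85 kg in truck 2; 115 kg remain.
Put 71 kg in truck 2; 44 kg remain.
Put 72 kg in truck 3; 128 kg remain.
Put 72 kg in truck 3; 56 kg remain.
Put 81 kg in truck 4; 119 kg remain.
Put 70 kg in truck 4; 49 kg remain.
Put 73 kg in truck 5; 127 kg remain.
Put 85 kg in truck 5; 42 kg remain.
Put 72 kg in truck 6; 128 kg remain.
Put 75 kg in truck 6; 53 kg remain.
Put 73 kg in truck 7; 127 kg remain.
Put 83 kg in truck 7; 44 kg remain.
7 trucks × 200 kg = 1400 kg; used 1062 kg; unused 338 kg.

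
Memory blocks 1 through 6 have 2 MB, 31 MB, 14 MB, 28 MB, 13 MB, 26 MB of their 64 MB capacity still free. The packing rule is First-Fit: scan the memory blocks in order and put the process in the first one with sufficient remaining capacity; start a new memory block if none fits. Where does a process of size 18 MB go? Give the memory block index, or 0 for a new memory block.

Memory blocks with room: memory block 2 (31 MB), memory block 4 (28 MB), memory block 6 (26 MB).
The first with room is memory block 2.

2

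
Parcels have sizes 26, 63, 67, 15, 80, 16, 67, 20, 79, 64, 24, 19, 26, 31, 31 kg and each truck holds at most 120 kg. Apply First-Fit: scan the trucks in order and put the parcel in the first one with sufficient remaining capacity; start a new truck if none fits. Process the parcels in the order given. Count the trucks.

26 kg → truck 1 (remaining 94 kg)
63 kg → truck 1 (remaining 31 kg)
67 kg → truck 2 (remaining 53 kg)
15 kg → truck 1 (remaining 16 kg)
80 kg → truck 3 (remaining 40 kg)
16 kg → truck 1 (remaining 0 kg)
67 kg → truck 4 (remaining 53 kg)
20 kg → truck 2 (remaining 33 kg)
79 kg → truck 5 (remaining 41 kg)
64 kg → truck 6 (remaining 56 kg)
24 kg → truck 2 (remaining 9 kg)
19 kg → truck 3 (remaining 21 kg)
26 kg → truck 4 (remaining 27 kg)
31 kg → truck 5 (remaining 10 kg)
31 kg → truck 6 (remaining 25 kg)

6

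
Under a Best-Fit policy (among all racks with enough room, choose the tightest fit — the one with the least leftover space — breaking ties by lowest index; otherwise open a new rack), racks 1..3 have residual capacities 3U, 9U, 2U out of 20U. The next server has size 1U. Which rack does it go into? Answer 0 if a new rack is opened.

3

Racks with room: rack 1 (3U), rack 2 (9U), rack 3 (2U).
Tightest fit is rack 3 with 2U free.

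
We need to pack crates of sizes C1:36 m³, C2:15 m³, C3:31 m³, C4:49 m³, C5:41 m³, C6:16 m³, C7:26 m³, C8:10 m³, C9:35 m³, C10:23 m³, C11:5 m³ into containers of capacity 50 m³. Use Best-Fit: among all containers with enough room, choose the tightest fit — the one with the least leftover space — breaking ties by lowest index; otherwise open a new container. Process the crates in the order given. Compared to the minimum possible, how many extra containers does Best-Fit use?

1

Best-Fit: [36,10] [15,31] [49] [41] [16,26,5] [35] [23] → 7 containers.
Total size 287 m³; any packing needs at least ⌈287/50⌉ = 6 containers.
An optimal packing achieves that bound: [49] [41,5] [36,10] [35,15] [31,16] [26,23] → 6 containers.
Excess: 7 − 6 = 1.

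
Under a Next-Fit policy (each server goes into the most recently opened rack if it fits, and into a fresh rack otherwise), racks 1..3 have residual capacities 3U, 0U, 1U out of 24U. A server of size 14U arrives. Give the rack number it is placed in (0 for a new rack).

0

Next-Fit only looks at rack 3, which has 1U free.
14U does not fit, so a new rack is opened.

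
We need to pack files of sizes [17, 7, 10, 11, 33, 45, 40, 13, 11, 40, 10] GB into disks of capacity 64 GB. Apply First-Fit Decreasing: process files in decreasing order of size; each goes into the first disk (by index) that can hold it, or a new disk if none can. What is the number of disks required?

4 disks

Sorted descending: 45, 40, 40, 33, 17, 13, 11, 11, 10, 10, 7.
45 GB → disk 1 (remaining 19 GB)
40 GB → disk 2 (remaining 24 GB)
40 GB → disk 3 (remaining 24 GB)
33 GB → disk 4 (remaining 31 GB)
17 GB → disk 1 (remaining 2 GB)
13 GB → disk 2 (remaining 11 GB)
11 GB → disk 2 (remaining 0 GB)
11 GB → disk 3 (remaining 13 GB)
10 GB → disk 3 (remaining 3 GB)
10 GB → disk 4 (remaining 21 GB)
7 GB → disk 4 (remaining 14 GB)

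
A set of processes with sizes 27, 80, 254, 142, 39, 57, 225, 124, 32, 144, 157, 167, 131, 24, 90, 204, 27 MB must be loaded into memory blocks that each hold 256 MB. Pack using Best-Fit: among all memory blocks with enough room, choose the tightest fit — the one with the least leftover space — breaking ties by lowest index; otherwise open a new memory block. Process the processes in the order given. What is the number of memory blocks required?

memory block 1: place 27 MB, 229 MB left
memory block 1: place 80 MB, 149 MB left
memory block 2: place 254 MB, 2 MB left
memory block 1: place 142 MB, 7 MB left
memory block 3: place 39 MB, 217 MB left
memory block 3: place 57 MB, 160 MB left
memory block 4: place 225 MB, 31 MB left
memory block 3: place 124 MB, 36 MB left
memory block 3: place 32 MB, 4 MB left
memory block 5: place 144 MB, 112 MB left
memory block 6: place 157 MB, 99 MB left
memory block 7: place 167 MB, 89 MB left
memory block 8: place 131 MB, 125 MB left
memory block 4: place 24 MB, 7 MB left
memory block 6: place 90 MB, 9 MB left
memory block 9: place 204 MB, 52 MB left
memory block 9: place 27 MB, 25 MB left
Final memory blocks: [27,80,142] [254] [39,57,124,32] [225,24] [144] [157,90] [167] [131] [204,27].

9 memory blocks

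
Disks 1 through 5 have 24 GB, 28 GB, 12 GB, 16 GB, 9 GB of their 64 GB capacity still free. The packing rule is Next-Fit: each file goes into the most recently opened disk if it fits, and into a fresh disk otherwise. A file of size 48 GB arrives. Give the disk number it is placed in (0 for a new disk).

0

Next-Fit only looks at disk 5, which has 9 GB free.
48 GB does not fit, so a new disk is opened.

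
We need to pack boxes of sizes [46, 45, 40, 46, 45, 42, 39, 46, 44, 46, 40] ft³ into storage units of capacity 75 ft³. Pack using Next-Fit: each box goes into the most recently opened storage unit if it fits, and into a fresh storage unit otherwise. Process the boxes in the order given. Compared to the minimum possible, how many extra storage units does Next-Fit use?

Next-Fit: [46] [45] [40] [46] [45] [42] [39] [46] [44] [46] [40] → 11 storage units.
11 boxes exceed 37.5 ft³ (half the capacity), and no two of those can share a storage unit, so at least 11 storage units are needed.
So 11 is already optimal.

0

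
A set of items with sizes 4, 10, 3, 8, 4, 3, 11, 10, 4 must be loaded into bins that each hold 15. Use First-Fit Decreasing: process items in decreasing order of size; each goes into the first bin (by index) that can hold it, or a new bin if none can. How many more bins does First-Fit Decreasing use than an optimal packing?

First-Fit Decreasing: [11,4] [10,4] [10,4] [8,3,3] → 4 bins.
Total size 57; any packing needs at least ⌈57/15⌉ = 4 bins.
So 4 is already optimal.

0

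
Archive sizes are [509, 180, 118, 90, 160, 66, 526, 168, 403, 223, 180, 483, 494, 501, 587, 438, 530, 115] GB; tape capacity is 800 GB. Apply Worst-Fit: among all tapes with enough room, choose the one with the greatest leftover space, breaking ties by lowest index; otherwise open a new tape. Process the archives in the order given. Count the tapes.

10 tapes

Put 509 GB in tape 1; 291 GB remain.
Put 180 GB in tape 1; 111 GB remain.
Put 118 GB in tape 2; 682 GB remain.
Put 90 GB in tape 2; 592 GB remain.
Put 160 GB in tape 2; 432 GB remain.
Put 66 GB in tape 2; 366 GB remain.
Put 526 GB in tape 3; 274 GB remain.
Put 168 GB in tape 2; 198 GB remain.
Put 403 GB in tape 4; 397 GB remain.
Put 223 GB in tape 4; 174 GB remain.
Put 180 GB in tape 3; 94 GB remain.
Put 483 GB in tape 5; 317 GB remain.
Put 494 GB in tape 6; 306 GB remain.
Put 501 GB in tape 7; 299 GB remain.
Put 587 GB in tape 8; 213 GB remain.
Put 438 GB in tape 9; 362 GB remain.
Put 530 GB in tape 10; 270 GB remain.
Put 115 GB in tape 9; 247 GB remain.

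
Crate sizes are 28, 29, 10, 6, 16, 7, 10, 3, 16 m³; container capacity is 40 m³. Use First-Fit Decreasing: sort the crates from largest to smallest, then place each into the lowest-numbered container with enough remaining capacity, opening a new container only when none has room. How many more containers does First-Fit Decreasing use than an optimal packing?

First-Fit Decreasing: [29,10] [28,10] [16,16,7] [6,3] → 4 containers.
Total size 125 m³; any packing needs at least ⌈125/40⌉ = 4 containers.
So 4 is already optimal.

0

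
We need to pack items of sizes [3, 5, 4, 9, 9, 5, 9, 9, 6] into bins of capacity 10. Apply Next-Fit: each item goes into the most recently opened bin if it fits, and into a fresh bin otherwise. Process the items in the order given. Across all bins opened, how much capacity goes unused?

21

bin 1: place 3, 7 left
bin 1: place 5, 2 left
bin 2: place 4, 6 left
bin 3: place 9, 1 left
bin 4: place 9, 1 left
bin 5: place 5, 5 left
bin 6: place 9, 1 left
bin 7: place 9, 1 left
bin 8: place 6, 4 left
8 bins × 10 = 80; used 59; unused 21.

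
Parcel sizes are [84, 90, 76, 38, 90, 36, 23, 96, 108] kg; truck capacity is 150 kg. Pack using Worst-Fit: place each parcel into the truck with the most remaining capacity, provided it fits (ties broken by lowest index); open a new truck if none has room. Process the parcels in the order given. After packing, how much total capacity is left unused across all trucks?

Put 84 kg in truck 1; 66 kg remain.
Put 90 kg in truck 2; 60 kg remain.
Put 76 kg in truck 3; 74 kg remain.
Put 38 kg in truck 3; 36 kg remain.
Put 90 kg in truck 4; 60 kg remain.
Put 36 kg in truck 1; 30 kg remain.
Put 23 kg in truck 2; 37 kg remain.
Put 96 kg in truck 5; 54 kg remain.
Put 108 kg in truck 6; 42 kg remain.
6 trucks × 150 kg = 900 kg; used 641 kg; unused 259 kg.

259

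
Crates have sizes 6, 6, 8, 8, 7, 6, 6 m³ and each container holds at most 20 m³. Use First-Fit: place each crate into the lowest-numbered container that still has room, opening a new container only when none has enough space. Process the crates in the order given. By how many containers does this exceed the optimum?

0

First-Fit: [6,6,8] [8,7] [6,6] → 3 containers.
Total size 47 m³; any packing needs at least ⌈47/20⌉ = 3 containers.
So 3 is already optimal.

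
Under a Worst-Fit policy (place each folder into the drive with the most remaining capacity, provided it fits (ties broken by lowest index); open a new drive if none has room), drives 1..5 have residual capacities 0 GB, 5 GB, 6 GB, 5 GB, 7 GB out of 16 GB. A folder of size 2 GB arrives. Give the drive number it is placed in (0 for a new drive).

Drives with room: drive 2 (5 GB), drive 3 (6 GB), drive 4 (5 GB), drive 5 (7 GB).
Most room is drive 5 with 7 GB free.

5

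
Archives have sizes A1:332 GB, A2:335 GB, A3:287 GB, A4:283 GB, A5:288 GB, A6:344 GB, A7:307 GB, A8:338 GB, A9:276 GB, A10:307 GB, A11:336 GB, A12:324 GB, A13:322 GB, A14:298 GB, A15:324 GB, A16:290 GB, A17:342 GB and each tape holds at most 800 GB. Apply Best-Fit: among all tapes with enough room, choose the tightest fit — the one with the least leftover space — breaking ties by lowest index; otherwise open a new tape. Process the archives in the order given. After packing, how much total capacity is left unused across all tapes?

tape 1: place A1 (332 GB), 468 GB left
tape 1: place A2 (335 GB), 133 GB left
tape 2: place A3 (287 GB), 513 GB left
tape 2: place A4 (283 GB), 230 GB left
tape 3: place A5 (288 GB), 512 GB left
tape 3: place A6 (344 GB), 168 GB left
tape 4: place A7 (307 GB), 493 GB left
tape 4: place A8 (338 GB), 155 GB left
tape 5: place A9 (276 GB), 524 GB left
tape 5: place A10 (307 GB), 217 GB left
tape 6: place A11 (336 GB), 464 GB left
tape 6: place A12 (324 GB), 140 GB left
tape 7: place A13 (322 GB), 478 GB left
tape 7: place A14 (298 GB), 180 GB left
tape 8: place A15 (324 GB), 476 GB left
tape 8: place A16 (290 GB), 186 GB left
tape 9: place A17 (342 GB), 458 GB left
9 tapes × 800 GB = 7200 GB; used 5333 GB; unused 1867 GB.

1867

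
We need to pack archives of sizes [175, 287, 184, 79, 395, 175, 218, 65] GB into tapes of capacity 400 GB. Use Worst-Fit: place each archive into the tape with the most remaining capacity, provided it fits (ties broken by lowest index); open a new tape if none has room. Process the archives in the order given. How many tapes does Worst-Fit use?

175 GB → tape 1 (remaining 225 GB)
287 GB → tape 2 (remaining 113 GB)
184 GB → tape 1 (remaining 41 GB)
79 GB → tape 2 (remaining 34 GB)
395 GB → tape 3 (remaining 5 GB)
175 GB → tape 4 (remaining 225 GB)
218 GB → tape 4 (remaining 7 GB)
65 GB → tape 5 (remaining 335 GB)

5 tapes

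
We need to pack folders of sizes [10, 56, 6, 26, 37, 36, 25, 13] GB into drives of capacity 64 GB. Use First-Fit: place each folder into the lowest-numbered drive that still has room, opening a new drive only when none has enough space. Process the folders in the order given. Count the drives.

drive 1: place 10 GB, 54 GB left
drive 2: place 56 GB, 8 GB left
drive 1: place 6 GB, 48 GB left
drive 1: place 26 GB, 22 GB left
drive 3: place 37 GB, 27 GB left
drive 4: place 36 GB, 28 GB left
drive 3: place 25 GB, 2 GB left
drive 1: place 13 GB, 9 GB left

4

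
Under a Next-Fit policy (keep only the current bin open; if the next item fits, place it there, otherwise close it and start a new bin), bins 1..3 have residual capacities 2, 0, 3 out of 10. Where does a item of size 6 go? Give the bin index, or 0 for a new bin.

Next-Fit only looks at bin 3, which has 3 free.
6 does not fit, so a new bin is opened.

0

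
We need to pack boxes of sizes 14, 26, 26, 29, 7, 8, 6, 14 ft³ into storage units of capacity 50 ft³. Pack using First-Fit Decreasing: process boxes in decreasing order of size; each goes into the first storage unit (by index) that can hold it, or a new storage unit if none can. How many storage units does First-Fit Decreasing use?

3

Sorted descending: 29, 26, 26, 14, 14, 8, 7, 6.
storage unit 1: place 29 ft³, 21 ft³ left
storage unit 2: place 26 ft³, 24 ft³ left
storage unit 3: place 26 ft³, 24 ft³ left
storage unit 1: place 14 ft³, 7 ft³ left
storage unit 2: place 14 ft³, 10 ft³ left
storage unit 2: place 8 ft³, 2 ft³ left
storage unit 1: place 7 ft³, 0 ft³ left
storage unit 3: place 6 ft³, 18 ft³ left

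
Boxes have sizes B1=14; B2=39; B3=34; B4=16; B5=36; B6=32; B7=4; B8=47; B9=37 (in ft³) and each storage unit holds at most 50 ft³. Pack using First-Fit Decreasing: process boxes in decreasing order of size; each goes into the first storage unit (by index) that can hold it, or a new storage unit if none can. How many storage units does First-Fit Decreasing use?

Sorted descending: 47, 39, 37, 36, 34, 32, 16, 14, 4.
47 ft³ → storage unit 1 (remaining 3 ft³)
39 ft³ → storage unit 2 (remaining 11 ft³)
37 ft³ → storage unit 3 (remaining 13 ft³)
36 ft³ → storage unit 4 (remaining 14 ft³)
34 ft³ → storage unit 5 (remaining 16 ft³)
32 ft³ → storage unit 6 (remaining 18 ft³)
16 ft³ → storage unit 5 (remaining 0 ft³)
14 ft³ → storage unit 4 (remaining 0 ft³)
4 ft³ → storage unit 2 (remaining 7 ft³)

6 storage units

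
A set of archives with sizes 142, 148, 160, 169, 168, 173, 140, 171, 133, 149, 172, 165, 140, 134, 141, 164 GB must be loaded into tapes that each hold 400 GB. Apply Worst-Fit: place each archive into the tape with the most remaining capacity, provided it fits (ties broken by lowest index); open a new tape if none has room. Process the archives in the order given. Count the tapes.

tape 1: place 142 GB, 258 GB left
tape 1: place 148 GB, 110 GB left
tape 2: place 160 GB, 240 GB left
tape 2: place 169 GB, 71 GB left
tape 3: place 168 GB, 232 GB left
tape 3: place 173 GB, 59 GB left
tape 4: place 140 GB, 260 GB left
tape 4: place 171 GB, 89 GB left
tape 5: place 133 GB, 267 GB left
tape 5: place 149 GB, 118 GB left
tape 6: place 172 GB, 228 GB left
tape 6: place 165 GB, 63 GB left
tape 7: place 140 GB, 260 GB left
tape 7: place 134 GB, 126 GB left
tape 8: place 141 GB, 259 GB left
tape 8: place 164 GB, 95 GB left
Final tapes: [142,148] [160,169] [168,173] [140,171] [133,149] [172,165] [140,134] [141,164].

8 tapes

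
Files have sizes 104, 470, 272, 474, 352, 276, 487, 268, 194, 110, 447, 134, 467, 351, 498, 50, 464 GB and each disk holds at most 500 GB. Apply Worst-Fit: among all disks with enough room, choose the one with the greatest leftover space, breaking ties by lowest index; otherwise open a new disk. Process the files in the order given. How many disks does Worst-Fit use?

12 disks

disk 1: place 104 GB, 396 GB left
disk 2: place 470 GB, 30 GB left
disk 1: place 272 GB, 124 GB left
disk 3: place 474 GB, 26 GB left
disk 4: place 352 GB, 148 GB left
disk 5: place 276 GB, 224 GB left
disk 6: place 487 GB, 13 GB left
disk 7: place 268 GB, 232 GB left
disk 7: place 194 GB, 38 GB left
disk 5: place 110 GB, 114 GB left
disk 8: place 447 GB, 53 GB left
disk 4: place 134 GB, 14 GB left
disk 9: place 467 GB, 33 GB left
disk 10: place 351 GB, 149 GB left
disk 11: place 498 GB, 2 GB left
disk 10: place 50 GB, 99 GB left
disk 12: place 464 GB, 36 GB left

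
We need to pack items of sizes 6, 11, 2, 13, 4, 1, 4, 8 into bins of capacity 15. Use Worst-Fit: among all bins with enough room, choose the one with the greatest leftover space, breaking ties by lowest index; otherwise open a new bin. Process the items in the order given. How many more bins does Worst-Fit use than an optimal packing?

Worst-Fit: [6,2,4] [11,1] [13] [4,8] → 4 bins.
Total size 49; any packing needs at least ⌈49/15⌉ = 4 bins.
So 4 is already optimal.

0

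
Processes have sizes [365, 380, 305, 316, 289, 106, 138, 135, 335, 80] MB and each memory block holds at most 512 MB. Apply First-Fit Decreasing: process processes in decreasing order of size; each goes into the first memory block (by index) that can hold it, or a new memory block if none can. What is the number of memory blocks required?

Sorted descending: 380, 365, 335, 316, 305, 289, 138, 135, 106, 80.
380 MB → memory block 1 (remaining 132 MB)
365 MB → memory block 2 (remaining 147 MB)
335 MB → memory block 3 (remaining 177 MB)
316 MB → memory block 4 (remaining 196 MB)
305 MB → memory block 5 (remaining 207 MB)
289 MB → memory block 6 (remaining 223 MB)
138 MB → memory block 2 (remaining 9 MB)
135 MB → memory block 3 (remaining 42 MB)
106 MB → memory block 1 (remaining 26 MB)
80 MB → memory block 4 (remaining 116 MB)
Final memory blocks: [380,106] [365,138] [335,135] [316,80] [305] [289].

6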